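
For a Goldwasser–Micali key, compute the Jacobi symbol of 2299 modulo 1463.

0

Reduce the numerator: 2299 ≡ 836 (mod 1463), so (2299/1463) = (836/1463).
Factor out 2: 836 = 2^2·209. Since 1463 ≡ 7 (mod 8), (2/1463) = +1, and (2/1463)^2 = +1. Now have (209/1463).
209 ≡ 1 (mod 4), so quadratic reciprocity gives (209/1463) = (1463/209). Reduce: 1463 ≡ 0 (mod 209). Now have (0/209).
The numerator is now 0 with denominator 209 > 1: the symbol is 0.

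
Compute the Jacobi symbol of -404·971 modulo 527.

-1

By multiplicativity, (-404·971|527) = (-404|527)·(971|527).
First factor (-404|527):
(-404|527)
  = -(404|527)    [527 ≡ 3 mod 4 ⇒ (-1|527) = -1]
  = -(101|527)    [527 ≡ 7 mod 8 ⇒ (2|527)^2 = +1]
  = -(527|101)    [QR: 101 ≡ 1 mod 4, sign kept]
  = -(22|101)    [527 ≡ 22 mod 101]
  = (11|101)    [101 ≡ 5 mod 8 ⇒ (2|101) = -1]
  = (101|11)    [QR: 101 ≡ 1 mod 4, sign kept]
  = (2|11)    [101 ≡ 2 mod 11]
  = -(1|11)    [11 ≡ 3 mod 8 ⇒ (2|11) = -1]
  = -1    [(1|11) = 1]
Second factor (971|527):
(971|527)
  = (444|527)    [971 ≡ 444 mod 527]
  = (111|527)    [527 ≡ 7 mod 8 ⇒ (2|527)^2 = +1]
  = -(527|111)    [QR: both ≡ 3 mod 4, sign flips]
  = -(83|111)    [527 ≡ 83 mod 111]
  = (111|83)    [QR: both ≡ 3 mod 4, sign flips]
  = (28|83)    [111 ≡ 28 mod 83]
  = (7|83)    [83 ≡ 3 mod 8 ⇒ (2|83)^2 = +1]
  = -(83|7)    [QR: both ≡ 3 mod 4, sign flips]
  = -(6|7)    [83 ≡ 6 mod 7]
  = -(3|7)    [7 ≡ 7 mod 8 ⇒ (2|7) = +1]
  = (7|3)    [QR: both ≡ 3 mod 4, sign flips]
  = (1|3)    [7 ≡ 1 mod 3]
  = 1    [(1|3) = 1]
Product: (-1)·(1) = -1.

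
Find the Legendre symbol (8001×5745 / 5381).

By multiplicativity, (8001·5745 / 5381) = (8001 / 5381)·(5745 / 5381).
First factor (8001 / 5381):
Reduce the numerator: 8001 ≡ 2620 (mod 5381), so (8001 / 5381) = (2620 / 5381).
Factor out 2: 2620 = 2^2·655. Since 5381 ≡ 5 (mod 8), (2 / 5381) = -1, and (2 / 5381)^2 = +1. Now have (655 / 5381).
5381 ≡ 1 (mod 4), so quadratic reciprocity gives (655 / 5381) = (5381 / 655). Reduce: 5381 ≡ 141 (mod 655). Now have (141 / 655).
141 ≡ 1 (mod 4), so quadratic reciprocity gives (141 / 655) = (655 / 141). Reduce: 655 ≡ 91 (mod 141). Now have (91 / 141).
141 ≡ 1 (mod 4), so quadratic reciprocity gives (91 / 141) = (141 / 91). Reduce: 141 ≡ 50 (mod 91). Now have (50 / 91).
Factor out 2: 50 = 2·25. Since 91 ≡ 3 (mod 8), (2 / 91) = -1. Now have -(25 / 91).
25 ≡ 1 (mod 4), so quadratic reciprocity gives (25 / 91) = (91 / 25). Reduce: 91 ≡ 16 (mod 25). Now have -(16 / 25).
Factor out 2: 16 = 2^4. Since 25 ≡ 1 (mod 8), (2 / 25) = +1, and (2 / 25)^4 = +1. Now have -(1 / 25).
(1 / 25) = 1. Collecting the sign factors: -1.
Second factor (5745 / 5381):
Reduce the numerator: 5745 ≡ 364 (mod 5381), so (5745 / 5381) = (364 / 5381).
Factor out 2: 364 = 2^2·91. Since 5381 ≡ 5 (mod 8), (2 / 5381) = -1, and (2 / 5381)^2 = +1. Now have (91 / 5381).
5381 ≡ 1 (mod 4), so quadratic reciprocity gives (91 / 5381) = (5381 / 91). Reduce: 5381 ≡ 12 (mod 91). Now have (12 / 91).
Factor out 2: 12 = 2^2·3. Since 91 ≡ 3 (mod 8), (2 / 91) = -1, and (2 / 91)^2 = +1. Now have (3 / 91).
Both 3 ≡ 3 and 91 ≡ 3 (mod 4), so reciprocity gives (3 / 91) = -(91 / 3). Reduce: 91 ≡ 1 (mod 3). Now have -(1 / 3).
(1 / 3) = 1. Collecting the sign factors: -1.
Product: (-1)·(-1) = 1.

1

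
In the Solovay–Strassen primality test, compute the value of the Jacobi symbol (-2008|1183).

(-2008|1183)
  = -(2008|1183)    [1183 ≡ 3 mod 4 ⇒ (-1|1183) = -1]
  = -(825|1183)    [2008 ≡ 825 mod 1183]
  = -(1183|825)    [QR: 825 ≡ 1 mod 4, sign kept]
  = -(358|825)    [1183 ≡ 358 mod 825]
  = -(179|825)    [825 ≡ 1 mod 8 ⇒ (2|825) = +1]
  = -(825|179)    [QR: 825 ≡ 1 mod 4, sign kept]
  = -(109|179)    [825 ≡ 109 mod 179]
  = -(179|109)    [QR: 109 ≡ 1 mod 4, sign kept]
  = -(70|109)    [179 ≡ 70 mod 109]
  = (35|109)    [109 ≡ 5 mod 8 ⇒ (2|109) = -1]
  = (109|35)    [QR: 109 ≡ 1 mod 4, sign kept]
  = (4|35)    [109 ≡ 4 mod 35]
  = (1|35)    [35 ≡ 3 mod 8 ⇒ (2|35)^2 = +1]
  = 1    [(1|35) = 1]

1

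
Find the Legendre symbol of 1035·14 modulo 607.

By multiplicativity, (1035·14/607) = (1035/607)·(14/607).
First factor (1035/607):
Reduce the numerator: 1035 ≡ 428 (mod 607), so (1035/607) = (428/607).
Factor out 2: 428 = 2^2·107. Since 607 ≡ 7 (mod 8), (2/607) = +1, and (2/607)^2 = +1. Now have (107/607).
Both 107 ≡ 3 and 607 ≡ 3 (mod 4), so reciprocity gives (107/607) = -(607/107). Reduce: 607 ≡ 72 (mod 107). Now have -(72/107).
Factor out 2: 72 = 2^3·9. Since 107 ≡ 3 (mod 8), (2/107) = -1, and (2/107)^3 = -1. Now have (9/107).
9 ≡ 1 (mod 4), so quadratic reciprocity gives (9/107) = (107/9). Reduce: 107 ≡ 8 (mod 9). Now have (8/9).
Factor out 2: 8 = 2^3. Since 9 ≡ 1 (mod 8), (2/9) = +1, and (2/9)^3 = +1. Now have (1/9).
(1/9) = 1. Collecting the sign factors: 1.
Second factor (14/607):
Factor out 2: 14 = 2·7. Since 607 ≡ 7 (mod 8), (2/607) = +1. Now have (7/607).
Both 7 ≡ 3 and 607 ≡ 3 (mod 4), so reciprocity gives (7/607) = -(607/7). Reduce: 607 ≡ 5 (mod 7). Now have -(5/7).
5 ≡ 1 (mod 4), so quadratic reciprocity gives (5/7) = (7/5). Reduce: 7 ≡ 2 (mod 5). Now have -(2/5).
Factor out 2: 2 = 2. Since 5 ≡ 5 (mod 8), (2/5) = -1. Now have (1/5).
(1/5) = 1. Collecting the sign factors: 1.
Product: (1)·(1) = 1.

1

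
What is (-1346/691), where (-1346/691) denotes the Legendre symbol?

(-1346/691)
  = -(1346/691)    [691 ≡ 3 mod 4 ⇒ (-1/691) = -1]
  = -(655/691)    [1346 ≡ 655 mod 691]
  = (691/655)    [QR: both ≡ 3 mod 4, sign flips]
  = (36/655)    [691 ≡ 36 mod 655]
  = (9/655)    [655 ≡ 7 mod 8 ⇒ (2/655)^2 = +1]
  = (655/9)    [QR: 9 ≡ 1 mod 4, sign kept]
  = (7/9)    [655 ≡ 7 mod 9]
  = (9/7)    [QR: 9 ≡ 1 mod 4, sign kept]
  = (2/7)    [9 ≡ 2 mod 7]
  = (1/7)    [7 ≡ 7 mod 8 ⇒ (2/7) = +1]
  = 1    [(1/7) = 1]

1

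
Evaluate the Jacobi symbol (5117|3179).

Reduce the numerator: 5117 ≡ 1938 (mod 3179), so (5117|3179) = (1938|3179).
Factor out 2: 1938 = 2·969. Since 3179 ≡ 3 (mod 8), (2|3179) = -1. Now have -(969|3179).
969 ≡ 1 (mod 4), so quadratic reciprocity gives (969|3179) = (3179|969). Reduce: 3179 ≡ 272 (mod 969). Now have -(272|969).
Factor out 2: 272 = 2^4·17. Since 969 ≡ 1 (mod 8), (2|969) = +1, and (2|969)^4 = +1. Now have -(17|969).
17 ≡ 1 (mod 4), so quadratic reciprocity gives (17|969) = (969|17). Reduce: 969 ≡ 0 (mod 17). Now have -(0|17).
The numerator is now 0 with denominator 17 > 1: the symbol is 0.

0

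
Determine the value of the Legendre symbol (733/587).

(733/587)
  = (146/587)    [733 ≡ 146 mod 587]
  = -(73/587)    [587 ≡ 3 mod 8 ⇒ (2/587) = -1]
  = -(587/73)    [QR: 73 ≡ 1 mod 4, sign kept]
  = -(3/73)    [587 ≡ 3 mod 73]
  = -(73/3)    [QR: 73 ≡ 1 mod 4, sign kept]
  = -(1/3)    [73 ≡ 1 mod 3]
  = -1    [(1/3) = 1]

-1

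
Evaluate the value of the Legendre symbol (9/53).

1

(9/53)
  = (53/9)    [QR: 9 ≡ 1 mod 4, sign kept]
  = (8/9)    [53 ≡ 8 mod 9]
  = (1/9)    [9 ≡ 1 mod 8 ⇒ (2/9)^3 = +1]
  = 1    [(1/9) = 1]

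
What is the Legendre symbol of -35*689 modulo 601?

1

By multiplicativity, (-35·689/601) = (-35/601)·(689/601).
First factor (-35/601):
(-35/601)
  = (566/601)    [-35 ≡ 566 mod 601]
  = (283/601)    [601 ≡ 1 mod 8 ⇒ (2/601) = +1]
  = (601/283)    [QR: 601 ≡ 1 mod 4, sign kept]
  = (35/283)    [601 ≡ 35 mod 283]
  = -(283/35)    [QR: both ≡ 3 mod 4, sign flips]
  = -(3/35)    [283 ≡ 3 mod 35]
  = (35/3)    [QR: both ≡ 3 mod 4, sign flips]
  = (2/3)    [35 ≡ 2 mod 3]
  = -(1/3)    [3 ≡ 3 mod 8 ⇒ (2/3) = -1]
  = -1    [(1/3) = 1]
Second factor (689/601):
(689/601)
  = (88/601)    [689 ≡ 88 mod 601]
  = (11/601)    [601 ≡ 1 mod 8 ⇒ (2/601)^3 = +1]
  = (601/11)    [QR: 601 ≡ 1 mod 4, sign kept]
  = (7/11)    [601 ≡ 7 mod 11]
  = -(11/7)    [QR: both ≡ 3 mod 4, sign flips]
  = -(4/7)    [11 ≡ 4 mod 7]
  = -(1/7)    [7 ≡ 7 mod 8 ⇒ (2/7)^2 = +1]
  = -1    [(1/7) = 1]
Product: (-1)·(-1) = 1.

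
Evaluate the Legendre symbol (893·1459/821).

By multiplicativity, (893·1459/821) = (893/821)·(1459/821).
First factor (893/821):
Reduce the numerator: 893 ≡ 72 (mod 821), so (893/821) = (72/821).
Factor out 2: 72 = 2^3·9. Since 821 ≡ 5 (mod 8), (2/821) = -1, and (2/821)^3 = -1. Now have -(9/821).
9 ≡ 1 (mod 4), so quadratic reciprocity gives (9/821) = (821/9). Reduce: 821 ≡ 2 (mod 9). Now have -(2/9).
Factor out 2: 2 = 2. Since 9 ≡ 1 (mod 8), (2/9) = +1. Now have -(1/9).
(1/9) = 1. Collecting the sign factors: -1.
Second factor (1459/821):
Reduce the numerator: 1459 ≡ 638 (mod 821), so (1459/821) = (638/821).
Factor out 2: 638 = 2·319. Since 821 ≡ 5 (mod 8), (2/821) = -1. Now have -(319/821).
821 ≡ 1 (mod 4), so quadratic reciprocity gives (319/821) = (821/319). Reduce: 821 ≡ 183 (mod 319). Now have -(183/319).
Both 183 ≡ 3 and 319 ≡ 3 (mod 4), so reciprocity gives (183/319) = -(319/183). Reduce: 319 ≡ 136 (mod 183). Now have (136/183).
Factor out 2: 136 = 2^3·17. Since 183 ≡ 7 (mod 8), (2/183) = +1, and (2/183)^3 = +1. Now have (17/183).
17 ≡ 1 (mod 4), so quadratic reciprocity gives (17/183) = (183/17). Reduce: 183 ≡ 13 (mod 17). Now have (13/17).
13 ≡ 1 (mod 4), so quadratic reciprocity gives (13/17) = (17/13). Reduce: 17 ≡ 4 (mod 13). Now have (4/13).
Factor out 2: 4 = 2^2. Since 13 ≡ 5 (mod 8), (2/13) = -1, and (2/13)^2 = +1. Now have (1/13).
(1/13) = 1. Collecting the sign factors: 1.
Product: (-1)·(1) = -1.

-1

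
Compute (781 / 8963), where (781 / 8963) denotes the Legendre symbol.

781 ≡ 1 (mod 4), so quadratic reciprocity gives (781 / 8963) = (8963 / 781). Reduce: 8963 ≡ 372 (mod 781). Now have (372 / 781).
Factor out 2: 372 = 2^2·93. Since 781 ≡ 5 (mod 8), (2 / 781) = -1, and (2 / 781)^2 = +1. Now have (93 / 781).
93 ≡ 1 (mod 4), so quadratic reciprocity gives (93 / 781) = (781 / 93). Reduce: 781 ≡ 37 (mod 93). Now have (37 / 93).
37 ≡ 1 (mod 4), so quadratic reciprocity gives (37 / 93) = (93 / 37). Reduce: 93 ≡ 19 (mod 37). Now have (19 / 37).
37 ≡ 1 (mod 4), so quadratic reciprocity gives (19 / 37) = (37 / 19). Reduce: 37 ≡ 18 (mod 19). Now have (18 / 19).
Factor out 2: 18 = 2·9. Since 19 ≡ 3 (mod 8), (2 / 19) = -1. Now have -(9 / 19).
9 ≡ 1 (mod 4), so quadratic reciprocity gives (9 / 19) = (19 / 9). Reduce: 19 ≡ 1 (mod 9). Now have -(1 / 9).
(1 / 9) = 1. Collecting the sign factors: -1.

-1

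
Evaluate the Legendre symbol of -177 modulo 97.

-1

(-177|97)
  = (177|97)    [97 ≡ 1 mod 4 ⇒ (-1|97) = +1]
  = (80|97)    [177 ≡ 80 mod 97]
  = (5|97)    [97 ≡ 1 mod 8 ⇒ (2|97)^4 = +1]
  = (97|5)    [QR: 5 ≡ 1 mod 4, sign kept]
  = (2|5)    [97 ≡ 2 mod 5]
  = -(1|5)    [5 ≡ 5 mod 8 ⇒ (2|5) = -1]
  = -1    [(1|5) = 1]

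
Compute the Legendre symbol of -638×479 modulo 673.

By multiplicativity, (-638·479/673) = (-638/673)·(479/673).
First factor (-638/673):
(-638/673)
  = (638/673)    [673 ≡ 1 mod 4 ⇒ (-1/673) = +1]
  = (319/673)    [673 ≡ 1 mod 8 ⇒ (2/673) = +1]
  = (673/319)    [QR: 673 ≡ 1 mod 4, sign kept]
  = (35/319)    [673 ≡ 35 mod 319]
  = -(319/35)    [QR: both ≡ 3 mod 4, sign flips]
  = -(4/35)    [319 ≡ 4 mod 35]
  = -(1/35)    [35 ≡ 3 mod 8 ⇒ (2/35)^2 = +1]
  = -1    [(1/35) = 1]
Second factor (479/673):
(479/673)
  = (673/479)    [QR: 673 ≡ 1 mod 4, sign kept]
  = (194/479)    [673 ≡ 194 mod 479]
  = (97/479)    [479 ≡ 7 mod 8 ⇒ (2/479) = +1]
  = (479/97)    [QR: 97 ≡ 1 mod 4, sign kept]
  = (91/97)    [479 ≡ 91 mod 97]
  = (97/91)    [QR: 97 ≡ 1 mod 4, sign kept]
  = (6/91)    [97 ≡ 6 mod 91]
  = -(3/91)    [91 ≡ 3 mod 8 ⇒ (2/91) = -1]
  = (91/3)    [QR: both ≡ 3 mod 4, sign flips]
  = (1/3)    [91 ≡ 1 mod 3]
  = 1    [(1/3) = 1]
Product: (-1)·(1) = -1.

-1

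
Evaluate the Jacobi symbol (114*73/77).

By multiplicativity, (114·73/77) = (114/77)·(73/77).
First factor (114/77):
Reduce the numerator: 114 ≡ 37 (mod 77), so (114/77) = (37/77).
37 ≡ 1 (mod 4), so quadratic reciprocity gives (37/77) = (77/37). Reduce: 77 ≡ 3 (mod 37). Now have (3/37).
37 ≡ 1 (mod 4), so quadratic reciprocity gives (3/37) = (37/3). Reduce: 37 ≡ 1 (mod 3). Now have (1/3).
(1/3) = 1. Collecting the sign factors: 1.
Second factor (73/77):
73 ≡ 1 (mod 4), so quadratic reciprocity gives (73/77) = (77/73). Reduce: 77 ≡ 4 (mod 73). Now have (4/73).
Factor out 2: 4 = 2^2. Since 73 ≡ 1 (mod 8), (2/73) = +1, and (2/73)^2 = +1. Now have (1/73).
(1/73) = 1. Collecting the sign factors: 1.
Product: (1)·(1) = 1.

1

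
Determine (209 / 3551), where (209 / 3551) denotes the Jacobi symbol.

1

209 ≡ 1 (mod 4), so quadratic reciprocity gives (209 / 3551) = (3551 / 209). Reduce: 3551 ≡ 207 (mod 209). Now have (207 / 209).
209 ≡ 1 (mod 4), so quadratic reciprocity gives (207 / 209) = (209 / 207). Reduce: 209 ≡ 2 (mod 207). Now have (2 / 207).
Factor out 2: 2 = 2. Since 207 ≡ 7 (mod 8), (2 / 207) = +1. Now have (1 / 207).
(1 / 207) = 1. Collecting the sign factors: 1.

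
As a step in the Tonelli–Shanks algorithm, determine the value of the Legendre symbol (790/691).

Reduce the numerator: 790 ≡ 99 (mod 691), so (790/691) = (99/691).
Both 99 ≡ 3 and 691 ≡ 3 (mod 4), so reciprocity gives (99/691) = -(691/99). Reduce: 691 ≡ 97 (mod 99). Now have -(97/99).
97 ≡ 1 (mod 4), so quadratic reciprocity gives (97/99) = (99/97). Reduce: 99 ≡ 2 (mod 97). Now have -(2/97).
Factor out 2: 2 = 2. Since 97 ≡ 1 (mod 8), (2/97) = +1. Now have -(1/97).
(1/97) = 1. Collecting the sign factors: -1.

-1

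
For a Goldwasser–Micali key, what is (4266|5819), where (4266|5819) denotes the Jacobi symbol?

Factor out 2: 4266 = 2·2133. Since 5819 ≡ 3 (mod 8), (2|5819) = -1. Now have -(2133|5819).
2133 ≡ 1 (mod 4), so quadratic reciprocity gives (2133|5819) = (5819|2133). Reduce: 5819 ≡ 1553 (mod 2133). Now have -(1553|2133).
1553 ≡ 1 (mod 4), so quadratic reciprocity gives (1553|2133) = (2133|1553). Reduce: 2133 ≡ 580 (mod 1553). Now have -(580|1553).
Factor out 2: 580 = 2^2·145. Since 1553 ≡ 1 (mod 8), (2|1553) = +1, and (2|1553)^2 = +1. Now have -(145|1553).
145 ≡ 1 (mod 4), so quadratic reciprocity gives (145|1553) = (1553|145). Reduce: 1553 ≡ 103 (mod 145). Now have -(103|145).
145 ≡ 1 (mod 4), so quadratic reciprocity gives (103|145) = (145|103). Reduce: 145 ≡ 42 (mod 103). Now have -(42|103).
Factor out 2: 42 = 2·21. Since 103 ≡ 7 (mod 8), (2|103) = +1. Now have -(21|103).
21 ≡ 1 (mod 4), so quadratic reciprocity gives (21|103) = (103|21). Reduce: 103 ≡ 19 (mod 21). Now have -(19|21).
21 ≡ 1 (mod 4), so quadratic reciprocity gives (19|21) = (21|19). Reduce: 21 ≡ 2 (mod 19). Now have -(2|19).
Factor out 2: 2 = 2. Since 19 ≡ 3 (mod 8), (2|19) = -1. Now have (1|19).
(1|19) = 1. Collecting the sign factors: 1.

1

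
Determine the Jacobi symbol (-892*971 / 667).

-1

By multiplicativity, (-892·971 / 667) = (-892 / 667)·(971 / 667).
First factor (-892 / 667):
(-892 / 667)
  = (442 / 667)    [-892 ≡ 442 mod 667]
  = -(221 / 667)    [667 ≡ 3 mod 8 ⇒ (2 / 667) = -1]
  = -(667 / 221)    [QR: 221 ≡ 1 mod 4, sign kept]
  = -(4 / 221)    [667 ≡ 4 mod 221]
  = -(1 / 221)    [221 ≡ 5 mod 8 ⇒ (2 / 221)^2 = +1]
  = -1    [(1 / 221) = 1]
Second factor (971 / 667):
(971 / 667)
  = (304 / 667)    [971 ≡ 304 mod 667]
  = (19 / 667)    [667 ≡ 3 mod 8 ⇒ (2 / 667)^4 = +1]
  = -(667 / 19)    [QR: both ≡ 3 mod 4, sign flips]
  = -(2 / 19)    [667 ≡ 2 mod 19]
  = (1 / 19)    [19 ≡ 3 mod 8 ⇒ (2 / 19) = -1]
  = 1    [(1 / 19) = 1]
Product: (-1)·(1) = -1.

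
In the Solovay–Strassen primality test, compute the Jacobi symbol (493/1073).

0

493 ≡ 1 (mod 4), so quadratic reciprocity gives (493/1073) = (1073/493). Reduce: 1073 ≡ 87 (mod 493). Now have (87/493).
493 ≡ 1 (mod 4), so quadratic reciprocity gives (87/493) = (493/87). Reduce: 493 ≡ 58 (mod 87). Now have (58/87).
Factor out 2: 58 = 2·29. Since 87 ≡ 7 (mod 8), (2/87) = +1. Now have (29/87).
29 ≡ 1 (mod 4), so quadratic reciprocity gives (29/87) = (87/29). Reduce: 87 ≡ 0 (mod 29). Now have (0/29).
The numerator is now 0 with denominator 29 > 1: the symbol is 0.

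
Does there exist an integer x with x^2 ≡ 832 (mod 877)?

no

(832/877)
  = (13/877)    [877 ≡ 5 mod 8 ⇒ (2/877)^6 = +1]
  = (877/13)    [QR: 13 ≡ 1 mod 4, sign kept]
  = (6/13)    [877 ≡ 6 mod 13]
  = -(3/13)    [13 ≡ 5 mod 8 ⇒ (2/13) = -1]
  = -(13/3)    [QR: 13 ≡ 1 mod 4, sign kept]
  = -(1/3)    [13 ≡ 1 mod 3]
  = -1    [(1/3) = 1]
The Legendre symbol is -1, so x^2 ≡ 832 (mod 877) has no solution.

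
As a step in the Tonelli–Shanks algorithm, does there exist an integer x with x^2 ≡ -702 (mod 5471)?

yes

Reduce the numerator: -702 ≡ 4769 (mod 5471), so (-702/5471) = (4769/5471).
4769 ≡ 1 (mod 4), so quadratic reciprocity gives (4769/5471) = (5471/4769). Reduce: 5471 ≡ 702 (mod 4769). Now have (702/4769).
Factor out 2: 702 = 2·351. Since 4769 ≡ 1 (mod 8), (2/4769) = +1. Now have (351/4769).
4769 ≡ 1 (mod 4), so quadratic reciprocity gives (351/4769) = (4769/351). Reduce: 4769 ≡ 206 (mod 351). Now have (206/351).
Factor out 2: 206 = 2·103. Since 351 ≡ 7 (mod 8), (2/351) = +1. Now have (103/351).
Both 103 ≡ 3 and 351 ≡ 3 (mod 4), so reciprocity gives (103/351) = -(351/103). Reduce: 351 ≡ 42 (mod 103). Now have -(42/103).
Factor out 2: 42 = 2·21. Since 103 ≡ 7 (mod 8), (2/103) = +1. Now have -(21/103).
21 ≡ 1 (mod 4), so quadratic reciprocity gives (21/103) = (103/21). Reduce: 103 ≡ 19 (mod 21). Now have -(19/21).
21 ≡ 1 (mod 4), so quadratic reciprocity gives (19/21) = (21/19). Reduce: 21 ≡ 2 (mod 19). Now have -(2/19).
Factor out 2: 2 = 2. Since 19 ≡ 3 (mod 8), (2/19) = -1. Now have (1/19).
(1/19) = 1. Collecting the sign factors: 1.
The Legendre symbol is 1, so x^2 ≡ -702 (mod 5471) has solution.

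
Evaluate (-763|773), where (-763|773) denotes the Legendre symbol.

1

(-763|773)
  = (10|773)    [-763 ≡ 10 mod 773]
  = -(5|773)    [773 ≡ 5 mod 8 ⇒ (2|773) = -1]
  = -(773|5)    [QR: 5 ≡ 1 mod 4, sign kept]
  = -(3|5)    [773 ≡ 3 mod 5]
  = -(5|3)    [QR: 5 ≡ 1 mod 4, sign kept]
  = -(2|3)    [5 ≡ 2 mod 3]
  = (1|3)    [3 ≡ 3 mod 8 ⇒ (2|3) = -1]
  = 1    [(1|3) = 1]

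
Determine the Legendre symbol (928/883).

Reduce the numerator: 928 ≡ 45 (mod 883), so (928/883) = (45/883).
45 ≡ 1 (mod 4), so quadratic reciprocity gives (45/883) = (883/45). Reduce: 883 ≡ 28 (mod 45). Now have (28/45).
Factor out 2: 28 = 2^2·7. Since 45 ≡ 5 (mod 8), (2/45) = -1, and (2/45)^2 = +1. Now have (7/45).
45 ≡ 1 (mod 4), so quadratic reciprocity gives (7/45) = (45/7). Reduce: 45 ≡ 3 (mod 7). Now have (3/7).
Both 3 ≡ 3 and 7 ≡ 3 (mod 4), so reciprocity gives (3/7) = -(7/3). Reduce: 7 ≡ 1 (mod 3). Now have -(1/3).
(1/3) = 1. Collecting the sign factors: -1.

-1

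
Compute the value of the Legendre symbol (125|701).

1

125 ≡ 1 (mod 4), so quadratic reciprocity gives (125|701) = (701|125). Reduce: 701 ≡ 76 (mod 125). Now have (76|125).
Factor out 2: 76 = 2^2·19. Since 125 ≡ 5 (mod 8), (2|125) = -1, and (2|125)^2 = +1. Now have (19|125).
125 ≡ 1 (mod 4), so quadratic reciprocity gives (19|125) = (125|19). Reduce: 125 ≡ 11 (mod 19). Now have (11|19).
Both 11 ≡ 3 and 19 ≡ 3 (mod 4), so reciprocity gives (11|19) = -(19|11). Reduce: 19 ≡ 8 (mod 11). Now have -(8|11).
Factor out 2: 8 = 2^3. Since 11 ≡ 3 (mod 8), (2|11) = -1, and (2|11)^3 = -1. Now have (1|11).
(1|11) = 1. Collecting the sign factors: 1.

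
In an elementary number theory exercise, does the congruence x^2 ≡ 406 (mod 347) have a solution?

yes

Reduce the numerator: 406 ≡ 59 (mod 347), so (406/347) = (59/347).
Both 59 ≡ 3 and 347 ≡ 3 (mod 4), so reciprocity gives (59/347) = -(347/59). Reduce: 347 ≡ 52 (mod 59). Now have -(52/59).
Factor out 2: 52 = 2^2·13. Since 59 ≡ 3 (mod 8), (2/59) = -1, and (2/59)^2 = +1. Now have -(13/59).
13 ≡ 1 (mod 4), so quadratic reciprocity gives (13/59) = (59/13). Reduce: 59 ≡ 7 (mod 13). Now have -(7/13).
13 ≡ 1 (mod 4), so quadratic reciprocity gives (7/13) = (13/7). Reduce: 13 ≡ 6 (mod 7). Now have -(6/7).
Factor out 2: 6 = 2·3. Since 7 ≡ 7 (mod 8), (2/7) = +1. Now have -(3/7).
Both 3 ≡ 3 and 7 ≡ 3 (mod 4), so reciprocity gives (3/7) = -(7/3). Reduce: 7 ≡ 1 (mod 3). Now have (1/3).
(1/3) = 1. Collecting the sign factors: 1.
The Legendre symbol is 1, so x^2 ≡ 406 (mod 347) has solution.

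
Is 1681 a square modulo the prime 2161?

(1681/2161)
  = (2161/1681)    [QR: 1681 ≡ 1 mod 4, sign kept]
  = (480/1681)    [2161 ≡ 480 mod 1681]
  = (15/1681)    [1681 ≡ 1 mod 8 ⇒ (2/1681)^5 = +1]
  = (1681/15)    [QR: 1681 ≡ 1 mod 4, sign kept]
  = (1/15)    [1681 ≡ 1 mod 15]
  = 1    [(1/15) = 1]
(1681/2161) = 1, and 2161 is prime, so 1681 is a quadratic residue mod 2161.

yes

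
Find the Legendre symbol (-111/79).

-1

Pull out -1: (-111/79) = (-1/79)·(111/79). Since 79 ≡ 3 (mod 4), (-1/79) = -1. Now have -(111/79).
Reduce the numerator: 111 ≡ 32 (mod 79), so (111/79) = (32/79).
Factor out 2: 32 = 2^5. Since 79 ≡ 7 (mod 8), (2/79) = +1, and (2/79)^5 = +1. Now have -(1/79).
(1/79) = 1. Collecting the sign factors: -1.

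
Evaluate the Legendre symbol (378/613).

-1

(378/613)
  = -(189/613)    [613 ≡ 5 mod 8 ⇒ (2/613) = -1]
  = -(613/189)    [QR: 189 ≡ 1 mod 4, sign kept]
  = -(46/189)    [613 ≡ 46 mod 189]
  = (23/189)    [189 ≡ 5 mod 8 ⇒ (2/189) = -1]
  = (189/23)    [QR: 189 ≡ 1 mod 4, sign kept]
  = (5/23)    [189 ≡ 5 mod 23]
  = (23/5)    [QR: 5 ≡ 1 mod 4, sign kept]
  = (3/5)    [23 ≡ 3 mod 5]
  = (5/3)    [QR: 5 ≡ 1 mod 4, sign kept]
  = (2/3)    [5 ≡ 2 mod 3]
  = -(1/3)    [3 ≡ 3 mod 8 ⇒ (2/3) = -1]
  = -1    [(1/3) = 1]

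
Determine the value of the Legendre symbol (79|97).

1

(79|97)
  = (97|79)    [QR: 97 ≡ 1 mod 4, sign kept]
  = (18|79)    [97 ≡ 18 mod 79]
  = (9|79)    [79 ≡ 7 mod 8 ⇒ (2|79) = +1]
  = (79|9)    [QR: 9 ≡ 1 mod 4, sign kept]
  = (7|9)    [79 ≡ 7 mod 9]
  = (9|7)    [QR: 9 ≡ 1 mod 4, sign kept]
  = (2|7)    [9 ≡ 2 mod 7]
  = (1|7)    [7 ≡ 7 mod 8 ⇒ (2|7) = +1]
  = 1    [(1|7) = 1]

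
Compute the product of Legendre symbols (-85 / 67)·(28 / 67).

-1

By multiplicativity, (-85·28 / 67) = (-85 / 67)·(28 / 67).
First factor (-85 / 67):
(-85 / 67)
  = -(85 / 67)    [67 ≡ 3 mod 4 ⇒ (-1 / 67) = -1]
  = -(18 / 67)    [85 ≡ 18 mod 67]
  = (9 / 67)    [67 ≡ 3 mod 8 ⇒ (2 / 67) = -1]
  = (67 / 9)    [QR: 9 ≡ 1 mod 4, sign kept]
  = (4 / 9)    [67 ≡ 4 mod 9]
  = (1 / 9)    [9 ≡ 1 mod 8 ⇒ (2 / 9)^2 = +1]
  = 1    [(1 / 9) = 1]
Second factor (28 / 67):
(28 / 67)
  = (7 / 67)    [67 ≡ 3 mod 8 ⇒ (2 / 67)^2 = +1]
  = -(67 / 7)    [QR: both ≡ 3 mod 4, sign flips]
  = -(4 / 7)    [67 ≡ 4 mod 7]
  = -(1 / 7)    [7 ≡ 7 mod 8 ⇒ (2 / 7)^2 = +1]
  = -1    [(1 / 7) = 1]
Product: (1)·(-1) = -1.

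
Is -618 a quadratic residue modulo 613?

(-618|613)
  = (618|613)    [613 ≡ 1 mod 4 ⇒ (-1|613) = +1]
  = (5|613)    [618 ≡ 5 mod 613]
  = (613|5)    [QR: 5 ≡ 1 mod 4, sign kept]
  = (3|5)    [613 ≡ 3 mod 5]
  = (5|3)    [QR: 5 ≡ 1 mod 4, sign kept]
  = (2|3)    [5 ≡ 2 mod 3]
  = -(1|3)    [3 ≡ 3 mod 8 ⇒ (2|3) = -1]
  = -1    [(1|3) = 1]
The Legendre symbol is -1, so x^2 ≡ -618 (mod 613) has no solution.

no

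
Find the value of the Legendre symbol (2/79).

1

(2/79)
  = (1/79)    [79 ≡ 7 mod 8 ⇒ (2/79) = +1]
  = 1    [(1/79) = 1]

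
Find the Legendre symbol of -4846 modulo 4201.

-1

Reduce the numerator: -4846 ≡ 3556 (mod 4201), so (-4846/4201) = (3556/4201).
Factor out 2: 3556 = 2^2·889. Since 4201 ≡ 1 (mod 8), (2/4201) = +1, and (2/4201)^2 = +1. Now have (889/4201).
889 ≡ 1 (mod 4), so quadratic reciprocity gives (889/4201) = (4201/889). Reduce: 4201 ≡ 645 (mod 889). Now have (645/889).
645 ≡ 1 (mod 4), so quadratic reciprocity gives (645/889) = (889/645). Reduce: 889 ≡ 244 (mod 645). Now have (244/645).
Factor out 2: 244 = 2^2·61. Since 645 ≡ 5 (mod 8), (2/645) = -1, and (2/645)^2 = +1. Now have (61/645).
61 ≡ 1 (mod 4), so quadratic reciprocity gives (61/645) = (645/61). Reduce: 645 ≡ 35 (mod 61). Now have (35/61).
61 ≡ 1 (mod 4), so quadratic reciprocity gives (35/61) = (61/35). Reduce: 61 ≡ 26 (mod 35). Now have (26/35).
Factor out 2: 26 = 2·13. Since 35 ≡ 3 (mod 8), (2/35) = -1. Now have -(13/35).
13 ≡ 1 (mod 4), so quadratic reciprocity gives (13/35) = (35/13). Reduce: 35 ≡ 9 (mod 13). Now have -(9/13).
9 ≡ 1 (mod 4), so quadratic reciprocity gives (9/13) = (13/9). Reduce: 13 ≡ 4 (mod 9). Now have -(4/9).
Factor out 2: 4 = 2^2. Since 9 ≡ 1 (mod 8), (2/9) = +1, and (2/9)^2 = +1. Now have -(1/9).
(1/9) = 1. Collecting the sign factors: -1.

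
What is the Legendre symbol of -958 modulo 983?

1

(-958|983)
  = (25|983)    [-958 ≡ 25 mod 983]
  = (983|25)    [QR: 25 ≡ 1 mod 4, sign kept]
  = (8|25)    [983 ≡ 8 mod 25]
  = (1|25)    [25 ≡ 1 mod 8 ⇒ (2|25)^3 = +1]
  = 1    [(1|25) = 1]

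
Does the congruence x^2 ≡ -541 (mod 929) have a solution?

no

(-541|929)
  = (388|929)    [-541 ≡ 388 mod 929]
  = (97|929)    [929 ≡ 1 mod 8 ⇒ (2|929)^2 = +1]
  = (929|97)    [QR: 97 ≡ 1 mod 4, sign kept]
  = (56|97)    [929 ≡ 56 mod 97]
  = (7|97)    [97 ≡ 1 mod 8 ⇒ (2|97)^3 = +1]
  = (97|7)    [QR: 97 ≡ 1 mod 4, sign kept]
  = (6|7)    [97 ≡ 6 mod 7]
  = (3|7)    [7 ≡ 7 mod 8 ⇒ (2|7) = +1]
  = -(7|3)    [QR: both ≡ 3 mod 4, sign flips]
  = -(1|3)    [7 ≡ 1 mod 3]
  = -1    [(1|3) = 1]
The Legendre symbol is -1, so x^2 ≡ -541 (mod 929) has no solution.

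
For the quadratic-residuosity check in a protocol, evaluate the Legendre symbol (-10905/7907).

-1

(-10905/7907)
  = -(10905/7907)    [7907 ≡ 3 mod 4 ⇒ (-1/7907) = -1]
  = -(2998/7907)    [10905 ≡ 2998 mod 7907]
  = (1499/7907)    [7907 ≡ 3 mod 8 ⇒ (2/7907) = -1]
  = -(7907/1499)    [QR: both ≡ 3 mod 4, sign flips]
  = -(412/1499)    [7907 ≡ 412 mod 1499]
  = -(103/1499)    [1499 ≡ 3 mod 8 ⇒ (2/1499)^2 = +1]
  = (1499/103)    [QR: both ≡ 3 mod 4, sign flips]
  = (57/103)    [1499 ≡ 57 mod 103]
  = (103/57)    [QR: 57 ≡ 1 mod 4, sign kept]
  = (46/57)    [103 ≡ 46 mod 57]
  = (23/57)    [57 ≡ 1 mod 8 ⇒ (2/57) = +1]
  = (57/23)    [QR: 57 ≡ 1 mod 4, sign kept]
  = (11/23)    [57 ≡ 11 mod 23]
  = -(23/11)    [QR: both ≡ 3 mod 4, sign flips]
  = -(1/11)    [23 ≡ 1 mod 11]
  = -1    [(1/11) = 1]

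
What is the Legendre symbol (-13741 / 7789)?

1

Reduce the numerator: -13741 ≡ 1837 (mod 7789), so (-13741 / 7789) = (1837 / 7789).
1837 ≡ 1 (mod 4), so quadratic reciprocity gives (1837 / 7789) = (7789 / 1837). Reduce: 7789 ≡ 441 (mod 1837). Now have (441 / 1837).
441 ≡ 1 (mod 4), so quadratic reciprocity gives (441 / 1837) = (1837 / 441). Reduce: 1837 ≡ 73 (mod 441). Now have (73 / 441).
73 ≡ 1 (mod 4), so quadratic reciprocity gives (73 / 441) = (441 / 73). Reduce: 441 ≡ 3 (mod 73). Now have (3 / 73).
73 ≡ 1 (mod 4), so quadratic reciprocity gives (3 / 73) = (73 / 3). Reduce: 73 ≡ 1 (mod 3). Now have (1 / 3).
(1 / 3) = 1. Collecting the sign factors: 1.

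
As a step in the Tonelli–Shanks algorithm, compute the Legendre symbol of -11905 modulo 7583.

(-11905/7583)
  = -(11905/7583)    [7583 ≡ 3 mod 4 ⇒ (-1/7583) = -1]
  = -(4322/7583)    [11905 ≡ 4322 mod 7583]
  = -(2161/7583)    [7583 ≡ 7 mod 8 ⇒ (2/7583) = +1]
  = -(7583/2161)    [QR: 2161 ≡ 1 mod 4, sign kept]
  = -(1100/2161)    [7583 ≡ 1100 mod 2161]
  = -(275/2161)    [2161 ≡ 1 mod 8 ⇒ (2/2161)^2 = +1]
  = -(2161/275)    [QR: 2161 ≡ 1 mod 4, sign kept]
  = -(236/275)    [2161 ≡ 236 mod 275]
  = -(59/275)    [275 ≡ 3 mod 8 ⇒ (2/275)^2 = +1]
  = (275/59)    [QR: both ≡ 3 mod 4, sign flips]
  = (39/59)    [275 ≡ 39 mod 59]
  = -(59/39)    [QR: both ≡ 3 mod 4, sign flips]
  = -(20/39)    [59 ≡ 20 mod 39]
  = -(5/39)    [39 ≡ 7 mod 8 ⇒ (2/39)^2 = +1]
  = -(39/5)    [QR: 5 ≡ 1 mod 4, sign kept]
  = -(4/5)    [39 ≡ 4 mod 5]
  = -(1/5)    [5 ≡ 5 mod 8 ⇒ (2/5)^2 = +1]
  = -1    [(1/5) = 1]

-1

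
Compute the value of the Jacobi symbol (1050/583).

1

Reduce the numerator: 1050 ≡ 467 (mod 583), so (1050/583) = (467/583).
Both 467 ≡ 3 and 583 ≡ 3 (mod 4), so reciprocity gives (467/583) = -(583/467). Reduce: 583 ≡ 116 (mod 467). Now have -(116/467).
Factor out 2: 116 = 2^2·29. Since 467 ≡ 3 (mod 8), (2/467) = -1, and (2/467)^2 = +1. Now have -(29/467).
29 ≡ 1 (mod 4), so quadratic reciprocity gives (29/467) = (467/29). Reduce: 467 ≡ 3 (mod 29). Now have -(3/29).
29 ≡ 1 (mod 4), so quadratic reciprocity gives (3/29) = (29/3). Reduce: 29 ≡ 2 (mod 3). Now have -(2/3).
Factor out 2: 2 = 2. Since 3 ≡ 3 (mod 8), (2/3) = -1. Now have (1/3).
(1/3) = 1. Collecting the sign factors: 1.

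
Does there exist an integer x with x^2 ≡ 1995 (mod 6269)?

yes

(1995/6269)
  = (6269/1995)    [QR: 6269 ≡ 1 mod 4, sign kept]
  = (284/1995)    [6269 ≡ 284 mod 1995]
  = (71/1995)    [1995 ≡ 3 mod 8 ⇒ (2/1995)^2 = +1]
  = -(1995/71)    [QR: both ≡ 3 mod 4, sign flips]
  = -(7/71)    [1995 ≡ 7 mod 71]
  = (71/7)    [QR: both ≡ 3 mod 4, sign flips]
  = (1/7)    [71 ≡ 1 mod 7]
  = 1    [(1/7) = 1]
(1995/6269) = 1, and 6269 is prime, so 1995 is a quadratic residue mod 6269.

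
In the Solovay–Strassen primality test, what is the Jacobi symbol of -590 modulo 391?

-1

Pull out -1: (-590/391) = (-1/391)·(590/391). Since 391 ≡ 3 (mod 4), (-1/391) = -1. Now have -(590/391).
Reduce the numerator: 590 ≡ 199 (mod 391), so (590/391) = (199/391).
Both 199 ≡ 3 and 391 ≡ 3 (mod 4), so reciprocity gives (199/391) = -(391/199). Reduce: 391 ≡ 192 (mod 199). Now have (192/199).
Factor out 2: 192 = 2^6·3. Since 199 ≡ 7 (mod 8), (2/199) = +1, and (2/199)^6 = +1. Now have (3/199).
Both 3 ≡ 3 and 199 ≡ 3 (mod 4), so reciprocity gives (3/199) = -(199/3). Reduce: 199 ≡ 1 (mod 3). Now have -(1/3).
(1/3) = 1. Collecting the sign factors: -1.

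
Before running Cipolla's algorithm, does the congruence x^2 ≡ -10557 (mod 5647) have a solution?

yes

Reduce the numerator: -10557 ≡ 737 (mod 5647), so (-10557/5647) = (737/5647).
737 ≡ 1 (mod 4), so quadratic reciprocity gives (737/5647) = (5647/737). Reduce: 5647 ≡ 488 (mod 737). Now have (488/737).
Factor out 2: 488 = 2^3·61. Since 737 ≡ 1 (mod 8), (2/737) = +1, and (2/737)^3 = +1. Now have (61/737).
61 ≡ 1 (mod 4), so quadratic reciprocity gives (61/737) = (737/61). Reduce: 737 ≡ 5 (mod 61). Now have (5/61).
5 ≡ 1 (mod 4), so quadratic reciprocity gives (5/61) = (61/5). Reduce: 61 ≡ 1 (mod 5). Now have (1/5).
(1/5) = 1. Collecting the sign factors: 1.
(-10557/5647) = 1, and 5647 is prime, so -10557 is a quadratic residue mod 5647.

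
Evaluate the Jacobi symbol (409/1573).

-1

409 ≡ 1 (mod 4), so quadratic reciprocity gives (409/1573) = (1573/409). Reduce: 1573 ≡ 346 (mod 409). Now have (346/409).
Factor out 2: 346 = 2·173. Since 409 ≡ 1 (mod 8), (2/409) = +1. Now have (173/409).
173 ≡ 1 (mod 4), so quadratic reciprocity gives (173/409) = (409/173). Reduce: 409 ≡ 63 (mod 173). Now have (63/173).
173 ≡ 1 (mod 4), so quadratic reciprocity gives (63/173) = (173/63). Reduce: 173 ≡ 47 (mod 63). Now have (47/63).
Both 47 ≡ 3 and 63 ≡ 3 (mod 4), so reciprocity gives (47/63) = -(63/47). Reduce: 63 ≡ 16 (mod 47). Now have -(16/47).
Factor out 2: 16 = 2^4. Since 47 ≡ 7 (mod 8), (2/47) = +1, and (2/47)^4 = +1. Now have -(1/47).
(1/47) = 1. Collecting the sign factors: -1.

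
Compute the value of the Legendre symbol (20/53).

-1

Factor out 2: 20 = 2^2·5. Since 53 ≡ 5 (mod 8), (2/53) = -1, and (2/53)^2 = +1. Now have (5/53).
5 ≡ 1 (mod 4), so quadratic reciprocity gives (5/53) = (53/5). Reduce: 53 ≡ 3 (mod 5). Now have (3/5).
5 ≡ 1 (mod 4), so quadratic reciprocity gives (3/5) = (5/3). Reduce: 5 ≡ 2 (mod 3). Now have (2/3).
Factor out 2: 2 = 2. Since 3 ≡ 3 (mod 8), (2/3) = -1. Now have -(1/3).
(1/3) = 1. Collecting the sign factors: -1.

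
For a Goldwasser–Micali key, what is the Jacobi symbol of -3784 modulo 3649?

Reduce the numerator: -3784 ≡ 3514 (mod 3649), so (-3784 / 3649) = (3514 / 3649).
Factor out 2: 3514 = 2·1757. Since 3649 ≡ 1 (mod 8), (2 / 3649) = +1. Now have (1757 / 3649).
1757 ≡ 1 (mod 4), so quadratic reciprocity gives (1757 / 3649) = (3649 / 1757). Reduce: 3649 ≡ 135 (mod 1757). Now have (135 / 1757).
1757 ≡ 1 (mod 4), so quadratic reciprocity gives (135 / 1757) = (1757 / 135). Reduce: 1757 ≡ 2 (mod 135). Now have (2 / 135).
Factor out 2: 2 = 2. Since 135 ≡ 7 (mod 8), (2 / 135) = +1. Now have (1 / 135).
(1 / 135) = 1. Collecting the sign factors: 1.

1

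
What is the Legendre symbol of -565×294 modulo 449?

1

By multiplicativity, (-565·294 / 449) = (-565 / 449)·(294 / 449).
First factor (-565 / 449):
(-565 / 449)
  = (333 / 449)    [-565 ≡ 333 mod 449]
  = (449 / 333)    [QR: 333 ≡ 1 mod 4, sign kept]
  = (116 / 333)    [449 ≡ 116 mod 333]
  = (29 / 333)    [333 ≡ 5 mod 8 ⇒ (2 / 333)^2 = +1]
  = (333 / 29)    [QR: 29 ≡ 1 mod 4, sign kept]
  = (14 / 29)    [333 ≡ 14 mod 29]
  = -(7 / 29)    [29 ≡ 5 mod 8 ⇒ (2 / 29) = -1]
  = -(29 / 7)    [QR: 29 ≡ 1 mod 4, sign kept]
  = -(1 / 7)    [29 ≡ 1 mod 7]
  = -1    [(1 / 7) = 1]
Second factor (294 / 449):
(294 / 449)
  = (147 / 449)    [449 ≡ 1 mod 8 ⇒ (2 / 449) = +1]
  = (449 / 147)    [QR: 449 ≡ 1 mod 4, sign kept]
  = (8 / 147)    [449 ≡ 8 mod 147]
  = -(1 / 147)    [147 ≡ 3 mod 8 ⇒ (2 / 147)^3 = -1]
  = -1    [(1 / 147) = 1]
Product: (-1)·(-1) = 1.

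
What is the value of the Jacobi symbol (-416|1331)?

-1

(-416|1331)
  = -(416|1331)    [1331 ≡ 3 mod 4 ⇒ (-1|1331) = -1]
  = (13|1331)    [1331 ≡ 3 mod 8 ⇒ (2|1331)^5 = -1]
  = (1331|13)    [QR: 13 ≡ 1 mod 4, sign kept]
  = (5|13)    [1331 ≡ 5 mod 13]
  = (13|5)    [QR: 5 ≡ 1 mod 4, sign kept]
  = (3|5)    [13 ≡ 3 mod 5]
  = (5|3)    [QR: 5 ≡ 1 mod 4, sign kept]
  = (2|3)    [5 ≡ 2 mod 3]
  = -(1|3)    [3 ≡ 3 mod 8 ⇒ (2|3) = -1]
  = -1    [(1|3) = 1]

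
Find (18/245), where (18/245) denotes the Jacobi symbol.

-1

(18/245)
  = -(9/245)    [245 ≡ 5 mod 8 ⇒ (2/245) = -1]
  = -(245/9)    [QR: 9 ≡ 1 mod 4, sign kept]
  = -(2/9)    [245 ≡ 2 mod 9]
  = -(1/9)    [9 ≡ 1 mod 8 ⇒ (2/9) = +1]
  = -1    [(1/9) = 1]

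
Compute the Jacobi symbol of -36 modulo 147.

(-36/147)
  = -(36/147)    [147 ≡ 3 mod 4 ⇒ (-1/147) = -1]
  = -(9/147)    [147 ≡ 3 mod 8 ⇒ (2/147)^2 = +1]
  = -(147/9)    [QR: 9 ≡ 1 mod 4, sign kept]
  = -(3/9)    [147 ≡ 3 mod 9]
  = -(9/3)    [QR: 9 ≡ 1 mod 4, sign kept]
  = -(0/3)    [9 ≡ 0 mod 3]
  = 0    [numerator 0, gcd > 1]

0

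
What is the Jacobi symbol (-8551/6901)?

-1

Reduce the numerator: -8551 ≡ 5251 (mod 6901), so (-8551/6901) = (5251/6901).
6901 ≡ 1 (mod 4), so quadratic reciprocity gives (5251/6901) = (6901/5251). Reduce: 6901 ≡ 1650 (mod 5251). Now have (1650/5251).
Factor out 2: 1650 = 2·825. Since 5251 ≡ 3 (mod 8), (2/5251) = -1. Now have -(825/5251).
825 ≡ 1 (mod 4), so quadratic reciprocity gives (825/5251) = (5251/825). Reduce: 5251 ≡ 301 (mod 825). Now have -(301/825).
301 ≡ 1 (mod 4), so quadratic reciprocity gives (301/825) = (825/301). Reduce: 825 ≡ 223 (mod 301). Now have -(223/301).
301 ≡ 1 (mod 4), so quadratic reciprocity gives (223/301) = (301/223). Reduce: 301 ≡ 78 (mod 223). Now have -(78/223).
Factor out 2: 78 = 2·39. Since 223 ≡ 7 (mod 8), (2/223) = +1. Now have -(39/223).
Both 39 ≡ 3 and 223 ≡ 3 (mod 4), so reciprocity gives (39/223) = -(223/39). Reduce: 223 ≡ 28 (mod 39). Now have (28/39).
Factor out 2: 28 = 2^2·7. Since 39 ≡ 7 (mod 8), (2/39) = +1, and (2/39)^2 = +1. Now have (7/39).
Both 7 ≡ 3 and 39 ≡ 3 (mod 4), so reciprocity gives (7/39) = -(39/7). Reduce: 39 ≡ 4 (mod 7). Now have -(4/7).
Factor out 2: 4 = 2^2. Since 7 ≡ 7 (mod 8), (2/7) = +1, and (2/7)^2 = +1. Now have -(1/7).
(1/7) = 1. Collecting the sign factors: -1.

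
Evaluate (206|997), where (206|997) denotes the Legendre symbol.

1

(206|997)
  = -(103|997)    [997 ≡ 5 mod 8 ⇒ (2|997) = -1]
  = -(997|103)    [QR: 997 ≡ 1 mod 4, sign kept]
  = -(70|103)    [997 ≡ 70 mod 103]
  = -(35|103)    [103 ≡ 7 mod 8 ⇒ (2|103) = +1]
  = (103|35)    [QR: both ≡ 3 mod 4, sign flips]
  = (33|35)    [103 ≡ 33 mod 35]
  = (35|33)    [QR: 33 ≡ 1 mod 4, sign kept]
  = (2|33)    [35 ≡ 2 mod 33]
  = (1|33)    [33 ≡ 1 mod 8 ⇒ (2|33) = +1]
  = 1    [(1|33) = 1]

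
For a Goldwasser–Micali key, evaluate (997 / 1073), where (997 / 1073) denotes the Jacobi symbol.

1

997 ≡ 1 (mod 4), so quadratic reciprocity gives (997 / 1073) = (1073 / 997). Reduce: 1073 ≡ 76 (mod 997). Now have (76 / 997).
Factor out 2: 76 = 2^2·19. Since 997 ≡ 5 (mod 8), (2 / 997) = -1, and (2 / 997)^2 = +1. Now have (19 / 997).
997 ≡ 1 (mod 4), so quadratic reciprocity gives (19 / 997) = (997 / 19). Reduce: 997 ≡ 9 (mod 19). Now have (9 / 19).
9 ≡ 1 (mod 4), so quadratic reciprocity gives (9 / 19) = (19 / 9). Reduce: 19 ≡ 1 (mod 9). Now have (1 / 9).
(1 / 9) = 1. Collecting the sign factors: 1.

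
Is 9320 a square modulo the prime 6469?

no

(9320/6469)
  = (2851/6469)    [9320 ≡ 2851 mod 6469]
  = (6469/2851)    [QR: 6469 ≡ 1 mod 4, sign kept]
  = (767/2851)    [6469 ≡ 767 mod 2851]
  = -(2851/767)    [QR: both ≡ 3 mod 4, sign flips]
  = -(550/767)    [2851 ≡ 550 mod 767]
  = -(275/767)    [767 ≡ 7 mod 8 ⇒ (2/767) = +1]
  = (767/275)    [QR: both ≡ 3 mod 4, sign flips]
  = (217/275)    [767 ≡ 217 mod 275]
  = (275/217)    [QR: 217 ≡ 1 mod 4, sign kept]
  = (58/217)    [275 ≡ 58 mod 217]
  = (29/217)    [217 ≡ 1 mod 8 ⇒ (2/217) = +1]
  = (217/29)    [QR: 29 ≡ 1 mod 4, sign kept]
  = (14/29)    [217 ≡ 14 mod 29]
  = -(7/29)    [29 ≡ 5 mod 8 ⇒ (2/29) = -1]
  = -(29/7)    [QR: 29 ≡ 1 mod 4, sign kept]
  = -(1/7)    [29 ≡ 1 mod 7]
  = -1    [(1/7) = 1]
(9320/6469) = -1, and 6469 is prime, so 9320 is not a quadratic residue mod 6469.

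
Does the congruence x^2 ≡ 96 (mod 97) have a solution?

Factor out 2: 96 = 2^5·3. Since 97 ≡ 1 (mod 8), (2/97) = +1, and (2/97)^5 = +1. Now have (3/97).
97 ≡ 1 (mod 4), so quadratic reciprocity gives (3/97) = (97/3). Reduce: 97 ≡ 1 (mod 3). Now have (1/3).
(1/3) = 1. Collecting the sign factors: 1.
(96/97) = 1, and 97 is prime, so 96 is a quadratic residue mod 97.

yes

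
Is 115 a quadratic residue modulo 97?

Reduce the numerator: 115 ≡ 18 (mod 97), so (115|97) = (18|97).
Factor out 2: 18 = 2·9. Since 97 ≡ 1 (mod 8), (2|97) = +1. Now have (9|97).
9 ≡ 1 (mod 4), so quadratic reciprocity gives (9|97) = (97|9). Reduce: 97 ≡ 7 (mod 9). Now have (7|9).
9 ≡ 1 (mod 4), so quadratic reciprocity gives (7|9) = (9|7). Reduce: 9 ≡ 2 (mod 7). Now have (2|7).
Factor out 2: 2 = 2. Since 7 ≡ 7 (mod 8), (2|7) = +1. Now have (1|7).
(1|7) = 1. Collecting the sign factors: 1.
The Legendre symbol is 1, so x^2 ≡ 115 (mod 97) has solution.

yes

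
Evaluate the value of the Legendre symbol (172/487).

-1

Factor out 2: 172 = 2^2·43. Since 487 ≡ 7 (mod 8), (2/487) = +1, and (2/487)^2 = +1. Now have (43/487).
Both 43 ≡ 3 and 487 ≡ 3 (mod 4), so reciprocity gives (43/487) = -(487/43). Reduce: 487 ≡ 14 (mod 43). Now have -(14/43).
Factor out 2: 14 = 2·7. Since 43 ≡ 3 (mod 8), (2/43) = -1. Now have (7/43).
Both 7 ≡ 3 and 43 ≡ 3 (mod 4), so reciprocity gives (7/43) = -(43/7). Reduce: 43 ≡ 1 (mod 7). Now have -(1/7).
(1/7) = 1. Collecting the sign factors: -1.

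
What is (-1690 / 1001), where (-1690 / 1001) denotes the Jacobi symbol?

(-1690 / 1001)
  = (1690 / 1001)    [1001 ≡ 1 mod 4 ⇒ (-1 / 1001) = +1]
  = (689 / 1001)    [1690 ≡ 689 mod 1001]
  = (1001 / 689)    [QR: 689 ≡ 1 mod 4, sign kept]
  = (312 / 689)    [1001 ≡ 312 mod 689]
  = (39 / 689)    [689 ≡ 1 mod 8 ⇒ (2 / 689)^3 = +1]
  = (689 / 39)    [QR: 689 ≡ 1 mod 4, sign kept]
  = (26 / 39)    [689 ≡ 26 mod 39]
  = (13 / 39)    [39 ≡ 7 mod 8 ⇒ (2 / 39) = +1]
  = (39 / 13)    [QR: 13 ≡ 1 mod 4, sign kept]
  = (0 / 13)    [39 ≡ 0 mod 13]
  = 0    [numerator 0, gcd > 1]

0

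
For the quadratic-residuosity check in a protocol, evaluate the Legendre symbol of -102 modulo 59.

1

(-102 / 59)
  = (16 / 59)    [-102 ≡ 16 mod 59]
  = (1 / 59)    [59 ≡ 3 mod 8 ⇒ (2 / 59)^4 = +1]
  = 1    [(1 / 59) = 1]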